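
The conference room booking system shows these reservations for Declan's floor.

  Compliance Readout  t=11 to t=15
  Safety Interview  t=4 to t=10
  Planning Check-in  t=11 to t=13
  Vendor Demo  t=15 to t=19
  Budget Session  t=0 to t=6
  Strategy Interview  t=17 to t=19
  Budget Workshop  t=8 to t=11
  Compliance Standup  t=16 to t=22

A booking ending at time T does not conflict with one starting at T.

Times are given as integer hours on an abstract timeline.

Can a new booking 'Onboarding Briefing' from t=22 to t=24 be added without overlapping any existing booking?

Yes — the slot is free

Budget Session: ends t=6 at or before Onboarding Briefing starts t=22 → clear.
Safety Interview: ends t=10 at or before Onboarding Briefing starts t=22 → clear.
Budget Workshop: ends t=11 at or before Onboarding Briefing starts t=22 → clear.
Planning Check-in: ends t=13 at or before Onboarding Briefing starts t=22 → clear.
Compliance Readout: ends t=15 at or before Onboarding Briefing starts t=22 → clear.
Vendor Demo: ends t=19 at or before Onboarding Briefing starts t=22 → clear.
Compliance Standup: ends t=22 at or before Onboarding Briefing starts t=22 → clear.
Strategy Interview: ends t=19 at or before Onboarding Briefing starts t=22 → clear.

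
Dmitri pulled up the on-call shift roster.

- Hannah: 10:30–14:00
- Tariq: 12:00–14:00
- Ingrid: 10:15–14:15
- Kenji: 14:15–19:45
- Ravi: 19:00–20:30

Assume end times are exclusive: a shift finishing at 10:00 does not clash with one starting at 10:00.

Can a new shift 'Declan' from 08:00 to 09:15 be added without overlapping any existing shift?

Yes — the slot is free

Ingrid: starts 10:15 at or after Declan ends 09:15 → clear.
Hannah: starts 10:30 at or after Declan ends 09:15 → clear.
Tariq: starts 12:00 at or after Declan ends 09:15 → clear.
Kenji: starts 14:15 at or after Declan ends 09:15 → clear.
Ravi: starts 19:00 at or after Declan ends 09:15 → clear.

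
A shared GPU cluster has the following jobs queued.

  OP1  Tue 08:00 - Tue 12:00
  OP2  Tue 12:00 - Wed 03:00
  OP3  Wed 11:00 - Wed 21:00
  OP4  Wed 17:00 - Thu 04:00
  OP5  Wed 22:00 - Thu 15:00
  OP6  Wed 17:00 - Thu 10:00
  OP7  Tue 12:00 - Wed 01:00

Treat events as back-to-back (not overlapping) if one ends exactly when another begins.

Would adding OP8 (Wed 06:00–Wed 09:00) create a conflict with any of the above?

OP1: ends Tue 12:00 at or before OP8 starts Wed 06:00 → clear.
OP2: ends Wed 03:00 at or before OP8 starts Wed 06:00 → clear.
OP7: ends Wed 01:00 at or before OP8 starts Wed 06:00 → clear.
OP3: starts Wed 11:00 at or after OP8 ends Wed 09:00 → clear.
OP4: starts Wed 17:00 at or after OP8 ends Wed 09:00 → clear.
OP6: starts Wed 17:00 at or after OP8 ends Wed 09:00 → clear.
OP5: starts Wed 22:00 at or after OP8 ends Wed 09:00 → clear.

No — it doesn't clash with anything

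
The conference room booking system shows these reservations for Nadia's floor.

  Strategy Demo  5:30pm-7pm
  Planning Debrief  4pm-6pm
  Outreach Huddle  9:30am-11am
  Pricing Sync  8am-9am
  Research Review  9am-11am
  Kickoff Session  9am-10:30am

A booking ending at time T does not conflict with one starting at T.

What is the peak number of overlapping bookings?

Walk through starts and ends in time order (an end at T is processed before a start at T):
8am start Pricing Sync → 1
9am end Pricing Sync → 0
9am start Kickoff Session → 1
9am start Research Review → 2
9:30am start Outreach Huddle → 3
10:30am end Kickoff Session → 2
11am end Outreach Huddle → 1
11am end Research Review → 0
4pm start Planning Debrief → 1
5:30pm start Strategy Demo → 2
6pm end Planning Debrief → 1
7pm end Strategy Demo → 0
Peak is 3, at 9:30am (Kickoff Session, Outreach Huddle, Research Review).

3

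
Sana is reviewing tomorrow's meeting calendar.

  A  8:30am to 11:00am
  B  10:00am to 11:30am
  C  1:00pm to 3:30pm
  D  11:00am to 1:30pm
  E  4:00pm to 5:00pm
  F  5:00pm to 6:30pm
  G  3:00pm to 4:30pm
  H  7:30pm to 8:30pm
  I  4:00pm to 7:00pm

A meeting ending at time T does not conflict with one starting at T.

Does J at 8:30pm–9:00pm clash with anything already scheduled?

A: ends 11:00am at or before J starts 8:30pm → clear.
B: ends 11:30am at or before J starts 8:30pm → clear.
D: ends 1:30pm at or before J starts 8:30pm → clear.
C: ends 3:30pm at or before J starts 8:30pm → clear.
G: ends 4:30pm at or before J starts 8:30pm → clear.
E: ends 5:00pm at or before J starts 8:30pm → clear.
I: ends 7:00pm at or before J starts 8:30pm → clear.
F: ends 6:30pm at or before J starts 8:30pm → clear.
H: ends 8:30pm at or before J starts 8:30pm → clear.

No — it doesn't clash with anything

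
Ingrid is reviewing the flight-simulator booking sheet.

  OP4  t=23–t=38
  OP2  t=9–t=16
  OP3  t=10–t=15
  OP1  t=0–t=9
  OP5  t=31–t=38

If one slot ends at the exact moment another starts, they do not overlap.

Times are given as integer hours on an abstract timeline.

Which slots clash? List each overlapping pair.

Sorted by start: OP1, OP2, OP3, OP4, OP5.
OP2 starts exactly when OP1 ends (back-to-back, no overlap) — done with OP1.
OP3 starts before OP2 ends → OP2 and OP3 overlap.
OP4 starts after OP2 ends — done with OP2.
OP4 starts after OP3 ends — done with OP3.
OP5 starts before OP4 ends → OP4 and OP5 overlap.

OP2 & OP3, OP4 & OP5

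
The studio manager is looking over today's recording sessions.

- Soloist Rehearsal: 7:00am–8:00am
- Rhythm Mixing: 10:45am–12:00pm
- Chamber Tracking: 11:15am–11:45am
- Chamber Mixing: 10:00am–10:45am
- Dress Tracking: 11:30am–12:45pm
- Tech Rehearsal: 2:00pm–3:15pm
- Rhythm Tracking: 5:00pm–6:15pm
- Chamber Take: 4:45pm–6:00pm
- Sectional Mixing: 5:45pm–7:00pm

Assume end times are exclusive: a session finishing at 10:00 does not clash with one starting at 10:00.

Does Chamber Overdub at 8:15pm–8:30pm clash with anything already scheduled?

No — it doesn't clash with anything

Soloist Rehearsal: ends 8:00am at or before Chamber Overdub starts 8:15pm → clear.
Chamber Mixing: ends 10:45am at or before Chamber Overdub starts 8:15pm → clear.
Rhythm Mixing: ends 12:00pm at or before Chamber Overdub starts 8:15pm → clear.
Chamber Tracking: ends 11:45am at or before Chamber Overdub starts 8:15pm → clear.
Dress Tracking: ends 12:45pm at or before Chamber Overdub starts 8:15pm → clear.
Tech Rehearsal: ends 3:15pm at or before Chamber Overdub starts 8:15pm → clear.
Chamber Take: ends 6:00pm at or before Chamber Overdub starts 8:15pm → clear.
Rhythm Tracking: ends 6:15pm at or before Chamber Overdub starts 8:15pm → clear.
Sectional Mixing: ends 7:00pm at or before Chamber Overdub starts 8:15pm → clear.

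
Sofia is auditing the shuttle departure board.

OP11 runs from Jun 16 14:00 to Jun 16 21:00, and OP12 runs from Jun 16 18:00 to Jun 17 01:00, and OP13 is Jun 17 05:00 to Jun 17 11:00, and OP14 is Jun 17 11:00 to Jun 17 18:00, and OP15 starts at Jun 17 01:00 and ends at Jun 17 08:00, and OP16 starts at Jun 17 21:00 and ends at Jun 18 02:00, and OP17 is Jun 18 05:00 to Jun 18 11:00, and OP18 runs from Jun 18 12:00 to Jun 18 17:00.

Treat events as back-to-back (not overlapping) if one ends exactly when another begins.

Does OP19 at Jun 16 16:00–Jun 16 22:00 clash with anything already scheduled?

OP11: starts Jun 16 14:00 before OP19 ends Jun 16 22:00, and ends Jun 16 21:00 after OP19 starts Jun 16 16:00 → overlap.
OP12: starts Jun 16 18:00 before OP19 ends Jun 16 22:00, and ends Jun 17 01:00 after OP19 starts Jun 16 16:00 → overlap.
OP15: starts Jun 17 01:00 at or after OP19 ends Jun 16 22:00 → clear.
OP13: starts Jun 17 05:00 at or after OP19 ends Jun 16 22:00 → clear.
OP14: starts Jun 17 11:00 at or after OP19 ends Jun 16 22:00 → clear.
OP16: starts Jun 17 21:00 at or after OP19 ends Jun 16 22:00 → clear.
OP17: starts Jun 18 05:00 at or after OP19 ends Jun 16 22:00 → clear.
OP18: starts Jun 18 12:00 at or after OP19 ends Jun 16 22:00 → clear.
OP19 overlaps OP11, OP12.

Yes — it overlaps OP11, OP12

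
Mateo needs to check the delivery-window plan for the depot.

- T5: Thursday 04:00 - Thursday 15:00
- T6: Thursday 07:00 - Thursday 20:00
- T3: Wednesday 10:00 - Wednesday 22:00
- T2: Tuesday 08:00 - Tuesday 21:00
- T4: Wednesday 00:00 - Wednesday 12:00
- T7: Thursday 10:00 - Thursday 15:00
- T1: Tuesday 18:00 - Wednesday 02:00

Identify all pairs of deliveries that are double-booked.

Sorted by start: T2, T1, T4, T3, T5, T6, T7.
T1 starts before T2 ends → T2 and T1 overlap.
T4 starts after T2 ends, so T2 has no further overlaps.
T4 starts before T1 ends → T1 and T4 overlap.
T3 starts after T1 ends, so T1 has no further overlaps.
T3 starts before T4 ends → T4 and T3 overlap.
T5 starts after T4 ends, so T4 has no further overlaps.
T5 starts after T3 ends, so T3 has no further overlaps.
T6 starts before T5 ends → T5 and T6 overlap.
T7 starts before T5 ends → T5 and T7 overlap.
T7 starts before T6 ends → T6 and T7 overlap.

T1 & T2, T1 & T4, T3 & T4, T5 & T6, T5 & T7, T6 & T7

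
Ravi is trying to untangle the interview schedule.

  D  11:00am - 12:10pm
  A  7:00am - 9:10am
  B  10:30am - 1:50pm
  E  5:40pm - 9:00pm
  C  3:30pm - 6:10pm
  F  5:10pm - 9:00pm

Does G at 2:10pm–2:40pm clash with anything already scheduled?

No — it doesn't clash with anything

A: ends 9:10am at or before G starts 2:10pm → clear.
B: ends 1:50pm at or before G starts 2:10pm → clear.
D: ends 12:10pm at or before G starts 2:10pm → clear.
C: starts 3:30pm at or after G ends 2:40pm → clear.
F: starts 5:10pm at or after G ends 2:40pm → clear.
E: starts 5:40pm at or after G ends 2:40pm → clear.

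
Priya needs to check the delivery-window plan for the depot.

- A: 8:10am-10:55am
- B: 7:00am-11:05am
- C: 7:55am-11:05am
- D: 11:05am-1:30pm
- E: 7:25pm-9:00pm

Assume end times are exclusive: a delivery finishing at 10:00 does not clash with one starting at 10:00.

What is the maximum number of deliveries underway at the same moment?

Sort all start/end points and keep a running count:
7:00am start B → 1
7:55am start C → 2
8:10am start A → 3
10:55am end A → 2
11:05am end B → 1
11:05am end C → 0
11:05am start D → 1
1:30pm end D → 0
7:25pm start E → 1
9:00pm end E → 0
Peak is 3, at 8:10am (A, B, C).

3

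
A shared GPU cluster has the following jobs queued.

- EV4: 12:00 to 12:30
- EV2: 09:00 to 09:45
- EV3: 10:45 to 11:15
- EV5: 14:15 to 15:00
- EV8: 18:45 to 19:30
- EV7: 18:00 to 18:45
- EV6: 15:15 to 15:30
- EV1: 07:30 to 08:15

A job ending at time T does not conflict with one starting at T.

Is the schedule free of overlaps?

Sorted by start: EV1, EV2, EV3, EV4, EV5, EV6, EV7, EV8.
EV2 starts after EV1 ends; EV1 is clear from here.
EV3 starts after EV2 ends; EV2 is clear from here.
EV4 starts after EV3 ends; EV3 is clear from here.
EV5 starts after EV4 ends; EV4 is clear from here.
EV6 starts after EV5 ends; EV5 is clear from here.
EV7 starts after EV6 ends; EV6 is clear from here.
EV8 starts exactly when EV7 ends (back-to-back, no overlap).
Every pair is clear; the schedule has no overlaps.

Yes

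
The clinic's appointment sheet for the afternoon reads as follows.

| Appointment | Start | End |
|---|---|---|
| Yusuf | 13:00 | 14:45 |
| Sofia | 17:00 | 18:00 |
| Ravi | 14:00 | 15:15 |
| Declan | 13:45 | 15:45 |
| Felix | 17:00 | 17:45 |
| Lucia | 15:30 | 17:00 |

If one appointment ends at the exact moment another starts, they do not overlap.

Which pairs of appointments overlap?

Sorted by start: Yusuf, Declan, Ravi, Lucia, Sofia, Felix.
Declan starts before Yusuf ends → Yusuf and Declan overlap.
Ravi starts before Yusuf ends → Yusuf and Ravi overlap.
Lucia starts after Yusuf ends, so Yusuf has no further overlaps.
Ravi starts before Declan ends → Declan and Ravi overlap.
Lucia starts before Declan ends → Declan and Lucia overlap.
Sofia starts after Declan ends, so Declan has no further overlaps.
Lucia starts after Ravi ends, so Ravi has no further overlaps.
Sofia starts exactly when Lucia ends (back-to-back, no overlap), so Lucia has no further overlaps.
Felix starts before Sofia ends → Sofia and Felix overlap.

Declan & Lucia, Declan & Ravi, Declan & Yusuf, Felix & Sofia, Ravi & Yusuf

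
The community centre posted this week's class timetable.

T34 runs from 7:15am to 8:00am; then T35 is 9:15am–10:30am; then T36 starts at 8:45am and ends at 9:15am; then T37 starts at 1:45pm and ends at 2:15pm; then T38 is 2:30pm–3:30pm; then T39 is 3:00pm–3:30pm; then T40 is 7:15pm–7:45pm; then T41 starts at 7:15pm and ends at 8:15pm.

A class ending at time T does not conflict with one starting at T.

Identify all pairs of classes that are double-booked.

T38 & T39, T40 & T41

Sorted by start: T34, T36, T35, T37, T38, T39, T40, T41.
T36 starts after T34 ends, so nothing later overlaps T34 either.
T35 starts exactly when T36 ends (back-to-back, no overlap), so nothing later overlaps T36 either.
T37 starts after T35 ends, so nothing later overlaps T35 either.
T38 starts after T37 ends, so nothing later overlaps T37 either.
T39 starts before T38 ends → T38 and T39 overlap.
T40 starts after T38 ends, so nothing later overlaps T38 either.
T40 starts after T39 ends, so nothing later overlaps T39 either.
T41 starts before T40 ends → T40 and T41 overlap.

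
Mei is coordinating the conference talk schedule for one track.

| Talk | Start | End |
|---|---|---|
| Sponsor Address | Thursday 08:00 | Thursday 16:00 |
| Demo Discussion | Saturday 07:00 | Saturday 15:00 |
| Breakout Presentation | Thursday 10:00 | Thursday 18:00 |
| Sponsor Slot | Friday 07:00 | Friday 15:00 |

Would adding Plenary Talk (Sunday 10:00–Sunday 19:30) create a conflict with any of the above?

No — it doesn't clash with anything

Sponsor Address: ends Thursday 16:00 at or before Plenary Talk starts Sunday 10:00 → clear.
Breakout Presentation: ends Thursday 18:00 at or before Plenary Talk starts Sunday 10:00 → clear.
Sponsor Slot: ends Friday 15:00 at or before Plenary Talk starts Sunday 10:00 → clear.
Demo Discussion: ends Saturday 15:00 at or before Plenary Talk starts Sunday 10:00 → clear.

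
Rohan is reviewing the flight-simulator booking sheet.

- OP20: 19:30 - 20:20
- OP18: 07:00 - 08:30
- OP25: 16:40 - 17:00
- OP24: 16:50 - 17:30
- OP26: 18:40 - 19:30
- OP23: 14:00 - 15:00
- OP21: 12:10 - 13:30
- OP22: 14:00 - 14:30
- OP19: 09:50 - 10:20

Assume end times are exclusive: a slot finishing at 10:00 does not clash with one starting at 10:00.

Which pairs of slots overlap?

Sorted by start: OP18, OP19, OP21, OP22, OP23, OP25, OP24, OP26, OP20.
OP19 starts after OP18 ends, so OP18 has no further overlaps.
OP21 starts after OP19 ends, so OP19 has no further overlaps.
OP22 starts after OP21 ends, so OP21 has no further overlaps.
OP23 starts before OP22 ends → OP22 and OP23 overlap.
OP25 starts after OP22 ends, so OP22 has no further overlaps.
OP25 starts after OP23 ends, so OP23 has no further overlaps.
OP24 starts before OP25 ends → OP25 and OP24 overlap.
OP26 starts after OP25 ends, so OP25 has no further overlaps.
OP26 starts after OP24 ends, so OP24 has no further overlaps.
OP20 starts exactly when OP26 ends (back-to-back, no overlap).

OP22 & OP23, OP24 & OP25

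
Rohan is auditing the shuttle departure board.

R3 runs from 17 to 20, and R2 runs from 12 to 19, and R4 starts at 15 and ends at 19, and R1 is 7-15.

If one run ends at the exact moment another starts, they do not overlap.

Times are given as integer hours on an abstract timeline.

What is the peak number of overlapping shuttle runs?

3

Sort all start/end points and keep a running count:
7 start R1 → 1
12 start R2 → 2
15 end R1 → 1
15 start R4 → 2
17 start R3 → 3
19 end R2 → 2
19 end R4 → 1
20 end R3 → 0
Peak is 3, at 17 (R2, R3, R4).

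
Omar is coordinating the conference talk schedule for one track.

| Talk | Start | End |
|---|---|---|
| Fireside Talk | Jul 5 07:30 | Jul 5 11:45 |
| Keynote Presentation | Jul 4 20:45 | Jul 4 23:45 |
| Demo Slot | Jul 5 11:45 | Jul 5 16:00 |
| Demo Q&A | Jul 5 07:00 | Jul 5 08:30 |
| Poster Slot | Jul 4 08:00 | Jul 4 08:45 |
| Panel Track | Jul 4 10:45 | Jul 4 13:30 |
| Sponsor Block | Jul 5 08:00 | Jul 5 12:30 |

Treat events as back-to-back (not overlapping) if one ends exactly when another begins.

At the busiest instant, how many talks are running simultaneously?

Walk through starts and ends in time order (an end at T is processed before a start at T):
Jul 4 08:00 start Poster Slot → 1
Jul 4 08:45 end Poster Slot → 0
Jul 4 10:45 start Panel Track → 1
Jul 4 13:30 end Panel Track → 0
Jul 4 20:45 start Keynote Presentation → 1
Jul 4 23:45 end Keynote Presentation → 0
Jul 5 07:00 start Demo Q&A → 1
Jul 5 07:30 start Fireside Talk → 2
Jul 5 08:00 start Sponsor Block → 3
Jul 5 08:30 end Demo Q&A → 2
Jul 5 11:45 end Fireside Talk → 1
Jul 5 11:45 start Demo Slot → 2
Jul 5 12:30 end Sponsor Block → 1
Jul 5 16:00 end Demo Slot → 0
Peak is 3, at Jul 5 08:00 (Demo Q&A, Fireside Talk, Sponsor Block).

3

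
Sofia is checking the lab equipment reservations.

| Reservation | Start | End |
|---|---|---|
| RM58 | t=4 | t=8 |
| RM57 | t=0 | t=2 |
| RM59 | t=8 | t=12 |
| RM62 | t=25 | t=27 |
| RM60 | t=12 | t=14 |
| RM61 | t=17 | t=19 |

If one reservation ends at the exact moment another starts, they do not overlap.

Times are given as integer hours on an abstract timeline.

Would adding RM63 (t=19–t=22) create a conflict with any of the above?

No — it doesn't clash with anything

RM57: ends t=2 at or before RM63 starts t=19 → clear.
RM58: ends t=8 at or before RM63 starts t=19 → clear.
RM59: ends t=12 at or before RM63 starts t=19 → clear.
RM60: ends t=14 at or before RM63 starts t=19 → clear.
RM61: ends t=19 at or before RM63 starts t=19 → clear.
RM62: starts t=25 at or after RM63 ends t=22 → clear.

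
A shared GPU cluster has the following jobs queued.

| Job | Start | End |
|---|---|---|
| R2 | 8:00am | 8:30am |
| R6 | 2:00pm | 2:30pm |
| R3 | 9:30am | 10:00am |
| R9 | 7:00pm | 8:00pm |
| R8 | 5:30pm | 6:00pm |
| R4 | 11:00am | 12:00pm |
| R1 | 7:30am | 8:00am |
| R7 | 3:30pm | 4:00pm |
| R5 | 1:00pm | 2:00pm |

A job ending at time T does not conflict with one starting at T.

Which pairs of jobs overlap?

none

Two intervals overlap when each starts before the other ends.
Sorted by start: R1, R2, R3, R4, R5, R6, R7, R8, R9.
R2 starts exactly when R1 ends (back-to-back, no overlap), so nothing later overlaps R1 either.
R3 starts after R2 ends, so nothing later overlaps R2 either.
R4 starts after R3 ends, so nothing later overlaps R3 either.
R5 starts after R4 ends, so nothing later overlaps R4 either.
R6 starts exactly when R5 ends (back-to-back, no overlap), so nothing later overlaps R5 either.
R7 starts after R6 ends, so nothing later overlaps R6 either.
R8 starts after R7 ends, so nothing later overlaps R7 either.
R9 starts after R8 ends.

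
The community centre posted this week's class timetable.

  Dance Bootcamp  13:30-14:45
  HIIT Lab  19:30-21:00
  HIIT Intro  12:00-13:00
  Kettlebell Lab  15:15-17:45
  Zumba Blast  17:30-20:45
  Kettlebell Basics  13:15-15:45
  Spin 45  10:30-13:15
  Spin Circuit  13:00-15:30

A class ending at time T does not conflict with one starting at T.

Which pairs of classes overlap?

Dance Bootcamp & Kettlebell Basics, Dance Bootcamp & Spin Circuit, HIIT Intro & Spin 45, HIIT Lab & Zumba Blast, Kettlebell Basics & Kettlebell Lab, Kettlebell Basics & Spin Circuit, Kettlebell Lab & Spin Circuit, Kettlebell Lab & Zumba Blast, Spin 45 & Spin Circuit

Two intervals overlap when each starts before the other ends.
Sorted by start: Spin 45, HIIT Intro, Spin Circuit, Kettlebell Basics, Dance Bootcamp, Kettlebell Lab, Zumba Blast, HIIT Lab.
HIIT Intro starts before Spin 45 ends → Spin 45 and HIIT Intro overlap.
Spin Circuit starts before Spin 45 ends → Spin 45 and Spin Circuit overlap.
Kettlebell Basics starts exactly when Spin 45 ends (back-to-back, no overlap), so Spin 45 has no further overlaps.
Spin Circuit starts exactly when HIIT Intro ends (back-to-back, no overlap), so HIIT Intro has no further overlaps.
Kettlebell Basics starts before Spin Circuit ends → Spin Circuit and Kettlebell Basics overlap.
Dance Bootcamp starts before Spin Circuit ends → Spin Circuit and Dance Bootcamp overlap.
Kettlebell Lab starts before Spin Circuit ends → Spin Circuit and Kettlebell Lab overlap.
Zumba Blast starts after Spin Circuit ends, so Spin Circuit has no further overlaps.
Dance Bootcamp starts before Kettlebell Basics ends → Kettlebell Basics and Dance Bootcamp overlap.
Kettlebell Lab starts before Kettlebell Basics ends → Kettlebell Basics and Kettlebell Lab overlap.
Zumba Blast starts after Kettlebell Basics ends, so Kettlebell Basics has no further overlaps.
Kettlebell Lab starts after Dance Bootcamp ends, so Dance Bootcamp has no further overlaps.
Zumba Blast starts before Kettlebell Lab ends → Kettlebell Lab and Zumba Blast overlap.
HIIT Lab starts after Kettlebell Lab ends.
HIIT Lab starts before Zumba Blast ends → Zumba Blast and HIIT Lab overlap.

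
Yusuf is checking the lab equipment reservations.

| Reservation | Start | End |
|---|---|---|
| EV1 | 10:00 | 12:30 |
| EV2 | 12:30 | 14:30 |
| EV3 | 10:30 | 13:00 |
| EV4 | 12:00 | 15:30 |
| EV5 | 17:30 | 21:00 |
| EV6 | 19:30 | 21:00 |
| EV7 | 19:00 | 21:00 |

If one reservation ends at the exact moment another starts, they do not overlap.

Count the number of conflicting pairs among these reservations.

8

Sorted by start: EV1, EV3, EV4, EV2, EV5, EV7, EV6.
EV3 starts before EV1 ends → EV1 and EV3 overlap.
EV4 starts before EV1 ends → EV1 and EV4 overlap.
EV2 starts exactly when EV1 ends (back-to-back, no overlap), so EV1 has no further overlaps.
EV4 starts before EV3 ends → EV3 and EV4 overlap.
EV2 starts before EV3 ends → EV3 and EV2 overlap.
EV5 starts after EV3 ends, so EV3 has no further overlaps.
EV2 starts before EV4 ends → EV4 and EV2 overlap.
EV5 starts after EV4 ends, so EV4 has no further overlaps.
EV5 starts after EV2 ends, so EV2 has no further overlaps.
EV7 starts before EV5 ends → EV5 and EV7 overlap.
EV6 starts before EV5 ends → EV5 and EV6 overlap.
EV6 starts before EV7 ends → EV7 and EV6 overlap.
Overlapping pairs: EV1 & EV3, EV1 & EV4, EV2 & EV3, EV2 & EV4, EV3 & EV4, EV5 & EV6, EV5 & EV7, EV6 & EV7 — 8 in total.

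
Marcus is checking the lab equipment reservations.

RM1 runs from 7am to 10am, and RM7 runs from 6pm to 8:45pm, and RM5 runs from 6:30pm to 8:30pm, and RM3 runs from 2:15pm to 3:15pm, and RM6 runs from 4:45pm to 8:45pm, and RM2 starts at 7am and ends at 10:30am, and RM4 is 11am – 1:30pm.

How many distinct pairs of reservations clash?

4

Check each pair: they overlap iff neither finishes before the other starts.
Sorted by start: RM1, RM2, RM4, RM3, RM6, RM7, RM5.
RM2 starts before RM1 ends → RM1 and RM2 overlap.
RM4 starts after RM1 ends, so RM1 has no further overlaps.
RM4 starts after RM2 ends, so RM2 has no further overlaps.
RM3 starts after RM4 ends, so RM4 has no further overlaps.
RM6 starts after RM3 ends, so RM3 has no further overlaps.
RM7 starts before RM6 ends → RM6 and RM7 overlap.
RM5 starts before RM6 ends → RM6 and RM5 overlap.
RM5 starts before RM7 ends → RM7 and RM5 overlap.
Overlapping pairs: RM1 & RM2, RM5 & RM6, RM5 & RM7, RM6 & RM7 — 4 in total.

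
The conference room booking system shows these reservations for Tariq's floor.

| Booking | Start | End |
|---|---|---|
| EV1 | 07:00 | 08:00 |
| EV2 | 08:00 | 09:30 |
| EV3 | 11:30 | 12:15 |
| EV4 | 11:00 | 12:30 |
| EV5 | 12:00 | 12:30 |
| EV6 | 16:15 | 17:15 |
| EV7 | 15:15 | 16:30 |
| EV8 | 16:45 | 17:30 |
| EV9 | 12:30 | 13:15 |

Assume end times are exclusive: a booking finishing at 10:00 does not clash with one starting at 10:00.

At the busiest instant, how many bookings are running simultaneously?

3

Sweep the timeline, counting +1 at each start and −1 at each end (ends before starts at a tie):
07:00 start EV1 → 1
08:00 end EV1 → 0
08:00 start EV2 → 1
09:30 end EV2 → 0
11:00 start EV4 → 1
11:30 start EV3 → 2
12:00 start EV5 → 3
12:15 end EV3 → 2
12:30 end EV4 → 1
12:30 end EV5 → 0
12:30 start EV9 → 1
13:15 end EV9 → 0
15:15 start EV7 → 1
16:15 start EV6 → 2
16:30 end EV7 → 1
16:45 start EV8 → 2
17:15 end EV6 → 1
17:30 end EV8 → 0
Peak is 3, at 12:00 (EV3, EV4, EV5).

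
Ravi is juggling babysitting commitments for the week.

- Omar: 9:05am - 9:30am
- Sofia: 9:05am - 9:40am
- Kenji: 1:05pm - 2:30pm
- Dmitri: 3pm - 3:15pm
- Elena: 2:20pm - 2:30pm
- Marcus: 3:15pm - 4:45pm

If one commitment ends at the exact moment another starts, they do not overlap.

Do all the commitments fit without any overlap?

No

Sorted by start: Omar, Sofia, Kenji, Elena, Dmitri, Marcus.
Sofia starts before Omar ends → Omar and Sofia overlap.
That's a conflict, so the schedule is not conflict-free.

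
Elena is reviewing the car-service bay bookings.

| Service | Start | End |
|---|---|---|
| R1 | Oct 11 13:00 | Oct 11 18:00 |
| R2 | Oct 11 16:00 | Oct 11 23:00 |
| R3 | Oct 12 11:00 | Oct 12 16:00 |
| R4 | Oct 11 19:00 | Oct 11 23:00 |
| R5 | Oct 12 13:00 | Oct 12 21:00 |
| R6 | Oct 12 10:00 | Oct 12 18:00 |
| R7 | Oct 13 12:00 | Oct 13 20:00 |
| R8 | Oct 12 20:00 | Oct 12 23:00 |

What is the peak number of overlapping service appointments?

3

Sort all start/end points and keep a running count:
Oct 11 13:00 start R1 → 1
Oct 11 16:00 start R2 → 2
Oct 11 18:00 end R1 → 1
Oct 11 19:00 start R4 → 2
Oct 11 23:00 end R2 → 1
Oct 11 23:00 end R4 → 0
Oct 12 10:00 start R6 → 1
Oct 12 11:00 start R3 → 2
Oct 12 13:00 start R5 → 3
Oct 12 16:00 end R3 → 2
Oct 12 18:00 end R6 → 1
Oct 12 20:00 start R8 → 2
Oct 12 21:00 end R5 → 1
Oct 12 23:00 end R8 → 0
Oct 13 12:00 start R7 → 1
Oct 13 20:00 end R7 → 0
Peak is 3, at Oct 12 13:00 (R3, R5, R6).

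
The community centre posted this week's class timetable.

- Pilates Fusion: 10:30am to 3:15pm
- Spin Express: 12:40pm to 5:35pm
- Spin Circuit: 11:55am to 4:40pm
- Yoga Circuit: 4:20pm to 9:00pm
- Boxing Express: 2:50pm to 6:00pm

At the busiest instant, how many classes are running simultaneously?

Sweep the timeline, counting +1 at each start and −1 at each end (ends before starts at a tie):
10:30am start Pilates Fusion → 1
11:55am start Spin Circuit → 2
12:40pm start Spin Express → 3
2:50pm start Boxing Express → 4
3:15pm end Pilates Fusion → 3
4:20pm start Yoga Circuit → 4
4:40pm end Spin Circuit → 3
5:35pm end Spin Express → 2
6:00pm end Boxing Express → 1
9:00pm end Yoga Circuit → 0
Peak is 4, at 2:50pm (Boxing Express, Pilates Fusion, Spin Circuit, Spin Express).

4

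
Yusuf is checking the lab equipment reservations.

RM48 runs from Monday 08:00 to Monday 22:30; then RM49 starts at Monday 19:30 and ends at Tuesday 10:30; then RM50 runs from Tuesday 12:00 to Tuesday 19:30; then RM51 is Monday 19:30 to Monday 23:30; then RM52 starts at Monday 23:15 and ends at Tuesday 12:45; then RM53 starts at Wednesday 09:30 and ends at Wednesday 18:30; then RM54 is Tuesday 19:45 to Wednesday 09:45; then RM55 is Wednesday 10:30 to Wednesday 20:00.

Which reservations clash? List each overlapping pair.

RM48 & RM49, RM48 & RM51, RM49 & RM51, RM49 & RM52, RM50 & RM52, RM51 & RM52, RM53 & RM54, RM53 & RM55

Sorted by start: RM48, RM49, RM51, RM52, RM50, RM54, RM53, RM55.
RM49 starts before RM48 ends → RM48 and RM49 overlap.
RM51 starts before RM48 ends → RM48 and RM51 overlap.
RM52 starts after RM48 ends, so nothing later overlaps RM48 either.
RM51 starts before RM49 ends → RM49 and RM51 overlap.
RM52 starts before RM49 ends → RM49 and RM52 overlap.
RM50 starts after RM49 ends, so nothing later overlaps RM49 either.
RM52 starts before RM51 ends → RM51 and RM52 overlap.
RM50 starts after RM51 ends, so nothing later overlaps RM51 either.
RM50 starts before RM52 ends → RM52 and RM50 overlap.
RM54 starts after RM52 ends, so nothing later overlaps RM52 either.
RM54 starts after RM50 ends, so nothing later overlaps RM50 either.
RM53 starts before RM54 ends → RM54 and RM53 overlap.
RM55 starts after RM54 ends.
RM55 starts before RM53 ends → RM53 and RM55 overlap.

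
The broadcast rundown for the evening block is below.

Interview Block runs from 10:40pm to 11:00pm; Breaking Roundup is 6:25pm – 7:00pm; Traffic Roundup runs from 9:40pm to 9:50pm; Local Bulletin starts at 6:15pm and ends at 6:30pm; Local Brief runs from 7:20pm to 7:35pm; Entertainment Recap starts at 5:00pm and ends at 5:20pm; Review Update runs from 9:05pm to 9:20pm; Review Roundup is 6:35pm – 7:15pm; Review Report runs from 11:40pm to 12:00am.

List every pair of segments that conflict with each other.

Two intervals overlap when each starts before the other ends.
Sorted by start: Entertainment Recap, Local Bulletin, Breaking Roundup, Review Roundup, Local Brief, Review Update, Traffic Roundup, Interview Block, Review Report.
Local Bulletin starts after Entertainment Recap ends, so Entertainment Recap has no further overlaps.
Breaking Roundup starts before Local Bulletin ends → Local Bulletin and Breaking Roundup overlap.
Review Roundup starts after Local Bulletin ends, so Local Bulletin has no further overlaps.
Review Roundup starts before Breaking Roundup ends → Breaking Roundup and Review Roundup overlap.
Local Brief starts after Breaking Roundup ends, so Breaking Roundup has no further overlaps.
Local Brief starts after Review Roundup ends, so Review Roundup has no further overlaps.
Review Update starts after Local Brief ends, so Local Brief has no further overlaps.
Traffic Roundup starts after Review Update ends, so Review Update has no further overlaps.
Interview Block starts after Traffic Roundup ends, so Traffic Roundup has no further overlaps.
Review Report starts after Interview Block ends.

Breaking Roundup & Local Bulletin, Breaking Roundup & Review Roundup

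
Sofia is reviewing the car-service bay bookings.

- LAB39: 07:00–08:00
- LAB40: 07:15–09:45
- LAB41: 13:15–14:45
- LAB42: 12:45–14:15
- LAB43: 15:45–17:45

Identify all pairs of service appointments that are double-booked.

Check each pair: they overlap iff neither finishes before the other starts.
Sorted by start: LAB39, LAB40, LAB42, LAB41, LAB43.
LAB40 starts before LAB39 ends → LAB39 and LAB40 overlap.
LAB42 starts after LAB39 ends; LAB39 is clear from here.
LAB42 starts after LAB40 ends; LAB40 is clear from here.
LAB41 starts before LAB42 ends → LAB42 and LAB41 overlap.
LAB43 starts after LAB42 ends.
LAB43 starts after LAB41 ends.

LAB39 & LAB40, LAB41 & LAB42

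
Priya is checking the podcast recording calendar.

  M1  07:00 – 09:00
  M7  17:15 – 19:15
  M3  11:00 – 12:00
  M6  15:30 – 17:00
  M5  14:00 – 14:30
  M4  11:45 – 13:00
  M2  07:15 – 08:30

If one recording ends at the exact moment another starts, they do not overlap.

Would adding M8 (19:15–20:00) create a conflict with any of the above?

No — it doesn't clash with anything

M1: ends 09:00 at or before M8 starts 19:15 → clear.
M2: ends 08:30 at or before M8 starts 19:15 → clear.
M3: ends 12:00 at or before M8 starts 19:15 → clear.
M4: ends 13:00 at or before M8 starts 19:15 → clear.
M5: ends 14:30 at or before M8 starts 19:15 → clear.
M6: ends 17:00 at or before M8 starts 19:15 → clear.
M7: ends 19:15 at or before M8 starts 19:15 → clear.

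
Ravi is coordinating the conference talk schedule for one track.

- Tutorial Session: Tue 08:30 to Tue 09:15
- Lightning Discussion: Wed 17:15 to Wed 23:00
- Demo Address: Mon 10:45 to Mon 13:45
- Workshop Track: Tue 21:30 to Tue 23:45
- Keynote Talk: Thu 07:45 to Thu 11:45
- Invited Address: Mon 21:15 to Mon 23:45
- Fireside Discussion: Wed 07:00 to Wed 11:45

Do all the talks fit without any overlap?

Sorted by start: Demo Address, Invited Address, Tutorial Session, Workshop Track, Fireside Discussion, Lightning Discussion, Keynote Talk.
Invited Address starts after Demo Address ends, so Demo Address has no further overlaps.
Tutorial Session starts after Invited Address ends, so Invited Address has no further overlaps.
Workshop Track starts after Tutorial Session ends, so Tutorial Session has no further overlaps.
Fireside Discussion starts after Workshop Track ends, so Workshop Track has no further overlaps.
Lightning Discussion starts after Fireside Discussion ends, so Fireside Discussion has no further overlaps.
Keynote Talk starts after Lightning Discussion ends.
Every pair is clear; the schedule has no overlaps.

Yes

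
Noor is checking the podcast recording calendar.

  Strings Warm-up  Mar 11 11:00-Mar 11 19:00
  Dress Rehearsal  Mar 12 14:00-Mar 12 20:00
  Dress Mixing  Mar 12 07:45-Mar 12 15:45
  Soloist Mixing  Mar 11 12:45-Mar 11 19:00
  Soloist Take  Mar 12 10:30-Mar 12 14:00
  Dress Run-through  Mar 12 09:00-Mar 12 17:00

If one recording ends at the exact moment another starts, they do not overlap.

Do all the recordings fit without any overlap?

No

Sorted by start: Strings Warm-up, Soloist Mixing, Dress Mixing, Dress Run-through, Soloist Take, Dress Rehearsal.
Soloist Mixing starts before Strings Warm-up ends → Strings Warm-up and Soloist Mixing overlap.
That's a conflict, so the schedule is not conflict-free.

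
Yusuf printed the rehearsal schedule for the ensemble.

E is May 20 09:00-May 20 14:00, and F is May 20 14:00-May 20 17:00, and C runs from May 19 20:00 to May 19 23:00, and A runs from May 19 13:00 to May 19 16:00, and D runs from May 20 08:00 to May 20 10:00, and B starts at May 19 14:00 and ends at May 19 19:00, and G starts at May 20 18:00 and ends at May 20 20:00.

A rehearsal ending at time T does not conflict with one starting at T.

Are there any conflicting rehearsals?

Sorted by start: A, B, C, D, E, F, G.
B starts before A ends → A and B overlap.
That's a conflict, so the schedule is not conflict-free.

Yes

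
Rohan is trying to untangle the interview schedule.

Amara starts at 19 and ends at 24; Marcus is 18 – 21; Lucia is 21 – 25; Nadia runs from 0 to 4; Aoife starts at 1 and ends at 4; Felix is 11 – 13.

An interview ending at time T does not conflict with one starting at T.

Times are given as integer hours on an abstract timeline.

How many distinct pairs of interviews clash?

Sorted by start: Nadia, Aoife, Felix, Marcus, Amara, Lucia.
Aoife starts before Nadia ends → Nadia and Aoife overlap.
Felix starts after Nadia ends; Nadia is clear from here.
Felix starts after Aoife ends; Aoife is clear from here.
Marcus starts after Felix ends; Felix is clear from here.
Amara starts before Marcus ends → Marcus and Amara overlap.
Lucia starts exactly when Marcus ends (back-to-back, no overlap).
Lucia starts before Amara ends → Amara and Lucia overlap.
Overlapping pairs: Amara & Lucia, Amara & Marcus, Aoife & Nadia — 3 in total.

3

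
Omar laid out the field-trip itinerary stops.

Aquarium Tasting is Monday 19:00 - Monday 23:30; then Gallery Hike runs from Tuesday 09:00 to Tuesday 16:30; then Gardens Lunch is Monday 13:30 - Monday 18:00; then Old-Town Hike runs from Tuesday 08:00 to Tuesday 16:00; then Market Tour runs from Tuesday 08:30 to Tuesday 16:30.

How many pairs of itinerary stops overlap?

Sorted by start: Gardens Lunch, Aquarium Tasting, Old-Town Hike, Market Tour, Gallery Hike.
Aquarium Tasting starts after Gardens Lunch ends, so nothing later overlaps Gardens Lunch either.
Old-Town Hike starts after Aquarium Tasting ends, so nothing later overlaps Aquarium Tasting either.
Market Tour starts before Old-Town Hike ends → Old-Town Hike and Market Tour overlap.
Gallery Hike starts before Old-Town Hike ends → Old-Town Hike and Gallery Hike overlap.
Gallery Hike starts before Market Tour ends → Market Tour and Gallery Hike overlap.
Overlapping pairs: Gallery Hike & Market Tour, Gallery Hike & Old-Town Hike, Market Tour & Old-Town Hike — 3 in total.

3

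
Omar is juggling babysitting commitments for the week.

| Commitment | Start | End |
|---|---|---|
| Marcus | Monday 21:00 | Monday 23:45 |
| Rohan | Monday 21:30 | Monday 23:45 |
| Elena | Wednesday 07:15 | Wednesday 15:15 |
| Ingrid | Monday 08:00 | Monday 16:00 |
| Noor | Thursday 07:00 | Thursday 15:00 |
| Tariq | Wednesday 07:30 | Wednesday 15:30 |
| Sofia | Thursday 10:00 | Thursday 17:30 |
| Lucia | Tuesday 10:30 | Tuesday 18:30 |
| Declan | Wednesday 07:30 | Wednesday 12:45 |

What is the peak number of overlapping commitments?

Sweep the timeline, counting +1 at each start and −1 at each end (ends before starts at a tie):
Monday 08:00 start Ingrid → 1
Monday 16:00 end Ingrid → 0
Monday 21:00 start Marcus → 1
Monday 21:30 start Rohan → 2
Monday 23:45 end Marcus → 1
Monday 23:45 end Rohan → 0
Tuesday 10:30 start Lucia → 1
Tuesday 18:30 end Lucia → 0
Wednesday 07:15 start Elena → 1
Wednesday 07:30 start Declan → 2
Wednesday 07:30 start Tariq → 3
Wednesday 12:45 end Declan → 2
Wednesday 15:15 end Elena → 1
Wednesday 15:30 end Tariq → 0
Thursday 07:00 start Noor → 1
Thursday 10:00 start Sofia → 2
Thursday 15:00 end Noor → 1
Thursday 17:30 end Sofia → 0
Peak is 3, at Wednesday 07:30 (Declan, Elena, Tariq).

3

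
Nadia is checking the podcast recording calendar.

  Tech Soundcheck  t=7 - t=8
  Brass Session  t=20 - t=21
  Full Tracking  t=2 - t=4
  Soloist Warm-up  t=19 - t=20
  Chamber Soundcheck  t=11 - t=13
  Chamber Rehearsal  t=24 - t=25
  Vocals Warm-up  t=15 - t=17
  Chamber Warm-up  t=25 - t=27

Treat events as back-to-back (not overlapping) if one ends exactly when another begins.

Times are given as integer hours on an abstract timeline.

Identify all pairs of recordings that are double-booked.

no conflicts

Sorted by start: Full Tracking, Tech Soundcheck, Chamber Soundcheck, Vocals Warm-up, Soloist Warm-up, Brass Session, Chamber Rehearsal, Chamber Warm-up.
Tech Soundcheck starts after Full Tracking ends; Full Tracking is clear from here.
Chamber Soundcheck starts after Tech Soundcheck ends; Tech Soundcheck is clear from here.
Vocals Warm-up starts after Chamber Soundcheck ends; Chamber Soundcheck is clear from here.
Soloist Warm-up starts after Vocals Warm-up ends; Vocals Warm-up is clear from here.
Brass Session starts exactly when Soloist Warm-up ends (back-to-back, no overlap); Soloist Warm-up is clear from here.
Chamber Rehearsal starts after Brass Session ends; Brass Session is clear from here.
Chamber Warm-up starts exactly when Chamber Rehearsal ends (back-to-back, no overlap).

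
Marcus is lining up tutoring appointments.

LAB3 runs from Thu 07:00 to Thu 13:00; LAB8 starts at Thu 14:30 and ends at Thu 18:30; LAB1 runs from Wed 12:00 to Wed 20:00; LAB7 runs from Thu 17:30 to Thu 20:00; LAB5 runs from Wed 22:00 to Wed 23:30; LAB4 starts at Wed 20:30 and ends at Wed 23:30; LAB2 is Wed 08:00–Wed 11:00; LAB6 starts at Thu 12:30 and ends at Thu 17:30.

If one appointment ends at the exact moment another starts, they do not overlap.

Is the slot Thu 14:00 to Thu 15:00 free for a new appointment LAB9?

No — it overlaps LAB6, LAB8

LAB2: ends Wed 11:00 at or before LAB9 starts Thu 14:00 → clear.
LAB1: ends Wed 20:00 at or before LAB9 starts Thu 14:00 → clear.
LAB4: ends Wed 23:30 at or before LAB9 starts Thu 14:00 → clear.
LAB5: ends Wed 23:30 at or before LAB9 starts Thu 14:00 → clear.
LAB3: ends Thu 13:00 at or before LAB9 starts Thu 14:00 → clear.
LAB6: starts Thu 12:30 before LAB9 ends Thu 15:00, and ends Thu 17:30 after LAB9 starts Thu 14:00 → overlap.
LAB8: starts Thu 14:30 before LAB9 ends Thu 15:00, and ends Thu 18:30 after LAB9 starts Thu 14:00 → overlap.
LAB7: starts Thu 17:30 at or after LAB9 ends Thu 15:00 → clear.
LAB9 overlaps LAB6, LAB8.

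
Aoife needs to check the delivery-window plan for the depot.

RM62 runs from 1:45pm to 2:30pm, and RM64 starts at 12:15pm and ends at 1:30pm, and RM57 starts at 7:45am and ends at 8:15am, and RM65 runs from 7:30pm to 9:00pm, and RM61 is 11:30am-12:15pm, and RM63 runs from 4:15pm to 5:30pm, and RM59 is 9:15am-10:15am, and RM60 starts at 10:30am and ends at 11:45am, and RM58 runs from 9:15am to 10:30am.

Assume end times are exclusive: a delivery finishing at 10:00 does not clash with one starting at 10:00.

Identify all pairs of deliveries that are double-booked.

RM58 & RM59, RM60 & RM61

Sorted by start: RM57, RM58, RM59, RM60, RM61, RM64, RM62, RM63, RM65.
RM58 starts after RM57 ends, so nothing later overlaps RM57 either.
RM59 starts before RM58 ends → RM58 and RM59 overlap.
RM60 starts exactly when RM58 ends (back-to-back, no overlap), so nothing later overlaps RM58 either.
RM60 starts after RM59 ends, so nothing later overlaps RM59 either.
RM61 starts before RM60 ends → RM60 and RM61 overlap.
RM64 starts after RM60 ends, so nothing later overlaps RM60 either.
RM64 starts exactly when RM61 ends (back-to-back, no overlap), so nothing later overlaps RM61 either.
RM62 starts after RM64 ends, so nothing later overlaps RM64 either.
RM63 starts after RM62 ends, so nothing later overlaps RM62 either.
RM65 starts after RM63 ends.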